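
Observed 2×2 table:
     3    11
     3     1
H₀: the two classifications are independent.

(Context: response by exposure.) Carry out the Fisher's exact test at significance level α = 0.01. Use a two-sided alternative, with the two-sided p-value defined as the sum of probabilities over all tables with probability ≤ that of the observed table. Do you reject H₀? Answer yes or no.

Margins: r₁=14, r₂=4, c₁=6, c₂=12, n=18
p_obs = C(14,3)·C(4,3)/C(18,6); sum pmf over tables with pmf ≤ p_obs
p-value (two-sided) = 0.08333
At α=0.01: p ≥ α → fail to reject H₀

reject H₀: no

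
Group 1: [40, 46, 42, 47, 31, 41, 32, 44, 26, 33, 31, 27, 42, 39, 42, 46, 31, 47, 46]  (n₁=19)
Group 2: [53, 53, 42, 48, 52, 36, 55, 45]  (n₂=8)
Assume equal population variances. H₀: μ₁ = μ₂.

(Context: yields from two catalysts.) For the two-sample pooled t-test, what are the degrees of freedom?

df = n₁ + n₂ − 2 = 19 + 8 − 2 = 25

degrees of freedom = 25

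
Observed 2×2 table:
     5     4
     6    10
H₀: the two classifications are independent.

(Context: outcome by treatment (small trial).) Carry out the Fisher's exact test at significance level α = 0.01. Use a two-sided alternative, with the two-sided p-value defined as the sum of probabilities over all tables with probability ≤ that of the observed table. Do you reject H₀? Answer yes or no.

reject H₀: no

Margins: r₁=9, r₂=16, c₁=11, c₂=14, n=25
p_obs = C(9,5)·C(16,6)/C(25,11); sum pmf over tables with pmf ≤ p_obs
p-value (two-sided) = 0.43408
At α=0.01: p ≥ α → fail to reject H₀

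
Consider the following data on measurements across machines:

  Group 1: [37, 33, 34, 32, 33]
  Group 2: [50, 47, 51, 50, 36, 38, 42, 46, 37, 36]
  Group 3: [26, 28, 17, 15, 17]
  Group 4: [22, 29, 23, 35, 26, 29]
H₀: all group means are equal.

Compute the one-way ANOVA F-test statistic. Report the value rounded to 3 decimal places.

test statistic = 24.081

Group means [33.80, 43.30, 20.60, 27.33], grand mean 33.423
SSB = Σnᵢ(x̄ᵢ−x̄)² = 2020.913; SSW = ΣΣ(x−x̄ᵢ)² = 615.433
MSB = 2020.913/3 = 673.6376; MSW = 615.433/22 = 27.9742
F = MSB/MSW = 24.0806
df = (3, 22)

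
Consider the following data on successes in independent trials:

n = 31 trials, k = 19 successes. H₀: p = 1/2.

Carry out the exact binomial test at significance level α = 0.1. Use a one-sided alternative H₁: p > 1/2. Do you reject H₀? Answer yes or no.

reject H₀: no

Exact binomial: n=31, k=19, p₀=1/2=0.5000
P(X≥19) from Σ C(n,i)·p₀^i·(1−p₀)^(n−i)
p-value (one-sided, H₁ greater) = 0.14052
At α=0.1: p ≥ α → fail to reject H₀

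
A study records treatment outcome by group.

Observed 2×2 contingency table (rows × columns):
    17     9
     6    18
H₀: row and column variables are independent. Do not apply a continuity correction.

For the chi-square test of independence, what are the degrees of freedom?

df = (r−1)(c−1) = (2−1)·(2−1) = 1

degrees of freedom = 1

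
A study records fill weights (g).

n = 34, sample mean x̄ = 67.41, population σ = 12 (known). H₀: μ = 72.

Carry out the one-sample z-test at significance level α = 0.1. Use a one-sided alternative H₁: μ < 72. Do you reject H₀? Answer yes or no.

SE = σ/√n = 12/√34 = 2.0580
z = (x̄−μ₀)/SE = (67.41−72)/2.0580 = -2.2303
p-value (one-sided, H₁ less) = 0.01286
At α=0.1: p < α → reject H₀

reject H₀: yes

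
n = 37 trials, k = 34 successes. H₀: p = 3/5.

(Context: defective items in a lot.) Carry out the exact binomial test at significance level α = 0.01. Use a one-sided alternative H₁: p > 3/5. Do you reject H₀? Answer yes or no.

reject H₀: yes

Exact binomial: n=37, k=34, p₀=3/5=0.6000
P(X≥34) from Σ C(n,i)·p₀^i·(1−p₀)^(n−i)
p-value (one-sided, H₁ greater) = 0.00002
At α=0.01: p < α → reject H₀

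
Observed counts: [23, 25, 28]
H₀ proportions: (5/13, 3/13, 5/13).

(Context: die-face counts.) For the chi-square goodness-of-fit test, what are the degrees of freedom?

df = k − 1 = 3 − 1 = 2

degrees of freedom = 2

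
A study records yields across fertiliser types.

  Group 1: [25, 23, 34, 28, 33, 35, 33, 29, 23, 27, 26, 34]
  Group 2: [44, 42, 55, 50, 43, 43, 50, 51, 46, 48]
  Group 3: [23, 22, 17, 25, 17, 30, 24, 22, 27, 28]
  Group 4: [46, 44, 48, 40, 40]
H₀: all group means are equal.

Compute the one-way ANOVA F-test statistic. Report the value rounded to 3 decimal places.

Group means [29.17, 47.20, 23.50, 43.60], grand mean 34.459
SSB = Σnᵢ(x̄ᵢ−x̄)² = 3578.223; SSW = ΣΣ(x−x̄ᵢ)² = 602.967
MSB = 3578.223/3 = 1192.7408; MSW = 602.967/33 = 18.2717
F = MSB/MSW = 65.2780
df = (3, 33)

test statistic = 65.278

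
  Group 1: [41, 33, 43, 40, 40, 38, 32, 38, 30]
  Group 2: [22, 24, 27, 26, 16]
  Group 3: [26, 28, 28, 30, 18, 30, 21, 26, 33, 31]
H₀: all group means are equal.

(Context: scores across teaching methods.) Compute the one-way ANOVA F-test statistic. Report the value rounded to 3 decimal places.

test statistic = 19.569

Group means [37.22, 23.00, 27.10], grand mean 30.042
SSB = Σnᵢ(x̄ᵢ−x̄)² = 798.503; SSW = ΣΣ(x−x̄ᵢ)² = 428.456
MSB = 798.503/2 = 399.2514; MSW = 428.456/21 = 20.4026
F = MSB/MSW = 19.5686
df = (2, 21)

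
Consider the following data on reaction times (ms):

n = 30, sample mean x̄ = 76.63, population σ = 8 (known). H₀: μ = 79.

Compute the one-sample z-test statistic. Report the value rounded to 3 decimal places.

SE = σ/√n = 8/√30 = 1.4606
z = (x̄−μ₀)/SE = (76.63−79)/1.4606 = -1.6226

test statistic = -1.623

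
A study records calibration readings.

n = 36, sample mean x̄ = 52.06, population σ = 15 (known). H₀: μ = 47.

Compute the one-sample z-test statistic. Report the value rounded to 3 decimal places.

SE = σ/√n = 15/√36 = 2.5000
z = (x̄−μ₀)/SE = (52.06−47)/2.5000 = 2.0240

test statistic = 2.024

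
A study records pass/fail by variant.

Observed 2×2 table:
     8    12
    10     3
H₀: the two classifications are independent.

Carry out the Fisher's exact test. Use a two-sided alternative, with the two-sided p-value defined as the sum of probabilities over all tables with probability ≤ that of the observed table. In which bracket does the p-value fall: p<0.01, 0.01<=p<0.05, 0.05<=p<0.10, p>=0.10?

Margins: r₁=20, r₂=13, c₁=18, c₂=15, n=33
p_obs = C(20,8)·C(13,10)/C(33,18); sum pmf over tables with pmf ≤ p_obs
p-value (two-sided) = 0.07244
→ bracket: 0.05<=p<0.10

p-value bracket: 0.05<=p<0.10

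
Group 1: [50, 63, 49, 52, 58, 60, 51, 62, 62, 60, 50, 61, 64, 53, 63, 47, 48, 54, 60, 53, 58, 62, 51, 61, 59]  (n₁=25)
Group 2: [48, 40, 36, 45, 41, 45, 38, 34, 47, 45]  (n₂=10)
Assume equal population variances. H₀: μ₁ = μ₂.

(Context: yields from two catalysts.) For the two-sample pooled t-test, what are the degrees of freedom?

degrees of freedom = 33

df = n₁ + n₂ − 2 = 25 + 10 − 2 = 33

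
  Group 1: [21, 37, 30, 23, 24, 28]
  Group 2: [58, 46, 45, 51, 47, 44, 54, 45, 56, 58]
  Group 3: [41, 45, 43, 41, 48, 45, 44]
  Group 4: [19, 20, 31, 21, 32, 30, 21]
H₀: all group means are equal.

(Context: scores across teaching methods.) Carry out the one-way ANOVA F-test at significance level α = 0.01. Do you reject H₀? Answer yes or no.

reject H₀: yes

Group means [27.17, 50.40, 43.86, 24.86], grand mean 38.267
SSB = Σnᵢ(x̄ᵢ−x̄)² = 3688.919; SSW = ΣΣ(x−x̄ᵢ)² = 700.948
MSB = 3688.919/3 = 1229.6397; MSW = 700.948/26 = 26.9595
F = MSB/MSW = 45.6106
df = (3, 26)
p-value (upper-tail) = 0.00000
At α=0.01: p < α → reject H₀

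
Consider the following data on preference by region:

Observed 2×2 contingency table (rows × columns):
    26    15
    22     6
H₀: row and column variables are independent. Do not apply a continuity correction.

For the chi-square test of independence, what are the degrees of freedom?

degrees of freedom = 1

df = (r−1)(c−1) = (2−1)·(2−1) = 1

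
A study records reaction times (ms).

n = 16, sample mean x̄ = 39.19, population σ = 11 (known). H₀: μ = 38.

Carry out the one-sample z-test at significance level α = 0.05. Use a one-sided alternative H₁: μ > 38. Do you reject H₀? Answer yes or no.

SE = σ/√n = 11/√16 = 2.7500
z = (x̄−μ₀)/SE = (39.19−38)/2.7500 = 0.4327
p-value (one-sided, H₁ greater) = 0.33261
At α=0.05: p ≥ α → fail to reject H₀

reject H₀: no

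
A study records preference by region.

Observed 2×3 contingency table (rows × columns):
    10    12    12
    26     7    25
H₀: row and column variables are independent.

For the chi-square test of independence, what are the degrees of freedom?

degrees of freedom = 2

df = (r−1)(c−1) = (2−1)·(3−1) = 2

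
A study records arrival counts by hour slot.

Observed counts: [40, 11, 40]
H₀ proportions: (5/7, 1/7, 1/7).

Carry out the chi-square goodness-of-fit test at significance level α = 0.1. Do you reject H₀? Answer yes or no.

reject H₀: yes

n = 91; E_i = n·p_i = [65.00, 13.00, 13.00]
χ² = (40−65.00)²/65.00 + (11−13.00)²/13.00 + (40−13.00)²/13.00 = 66.0000
df = 2
p-value (upper-tail) = 0.00000
At α=0.1: p < α → reject H₀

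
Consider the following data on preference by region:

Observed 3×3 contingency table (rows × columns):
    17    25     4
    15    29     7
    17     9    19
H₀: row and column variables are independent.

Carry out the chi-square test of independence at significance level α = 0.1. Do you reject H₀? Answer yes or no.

reject H₀: yes

Row totals [46, 51, 45], col totals [49, 63, 30], n=142
χ² = (17−15.87)²/15.87 + (25−20.41)²/20.41 + (4−9.72)²/9.72 + (15−17.60)²/17.60 + (29−22.63)²/22.63 + (7−10.77)²/10.77 + (17−15.53)²/15.53 + (9−19.96)²/19.96 + (19−9.51)²/9.51 = 23.6192
df = 4
p-value (upper-tail) = 0.00010
At α=0.1: p < α → reject H₀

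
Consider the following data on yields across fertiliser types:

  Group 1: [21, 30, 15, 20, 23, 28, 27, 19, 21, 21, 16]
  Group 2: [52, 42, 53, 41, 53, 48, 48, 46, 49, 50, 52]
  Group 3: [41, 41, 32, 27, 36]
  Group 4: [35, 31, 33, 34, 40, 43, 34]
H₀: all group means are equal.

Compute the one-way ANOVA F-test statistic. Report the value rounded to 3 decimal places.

test statistic = 59.845

Group means [21.91, 48.55, 35.40, 35.71], grand mean 35.353
SSB = Σnᵢ(x̄ᵢ−x̄)² = 3903.500; SSW = ΣΣ(x−x̄ᵢ)² = 652.265
MSB = 3903.500/3 = 1301.1666; MSW = 652.265/30 = 21.7422
F = MSB/MSW = 59.8453
df = (3, 30)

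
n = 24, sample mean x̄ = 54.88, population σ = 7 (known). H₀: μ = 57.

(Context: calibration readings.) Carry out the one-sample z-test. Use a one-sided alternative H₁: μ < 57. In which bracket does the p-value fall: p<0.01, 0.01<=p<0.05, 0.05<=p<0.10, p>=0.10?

p-value bracket: 0.05<=p<0.10

SE = σ/√n = 7/√24 = 1.4289
z = (x̄−μ₀)/SE = (54.88−57)/1.4289 = -1.4837
p-value (one-sided, H₁ less) = 0.06895
→ bracket: 0.05<=p<0.10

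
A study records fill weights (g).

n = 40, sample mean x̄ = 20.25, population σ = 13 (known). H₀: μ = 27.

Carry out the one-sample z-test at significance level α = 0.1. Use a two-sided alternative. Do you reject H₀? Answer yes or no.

SE = σ/√n = 13/√40 = 2.0555
z = (x̄−μ₀)/SE = (20.25−27)/2.0555 = -3.2839
p-value (two-sided) = 0.00102
At α=0.1: p < α → reject H₀

reject H₀: yes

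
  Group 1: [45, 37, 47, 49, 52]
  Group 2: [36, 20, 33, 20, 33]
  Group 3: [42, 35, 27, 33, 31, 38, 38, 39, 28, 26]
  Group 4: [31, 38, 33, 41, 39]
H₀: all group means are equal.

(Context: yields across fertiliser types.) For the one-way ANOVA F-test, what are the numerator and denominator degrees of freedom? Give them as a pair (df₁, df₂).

k = 4 groups, N = 25 total
df = (k−1, N−k) = (4−1, 25−4) = (3, 21)

degrees of freedom = [3, 21]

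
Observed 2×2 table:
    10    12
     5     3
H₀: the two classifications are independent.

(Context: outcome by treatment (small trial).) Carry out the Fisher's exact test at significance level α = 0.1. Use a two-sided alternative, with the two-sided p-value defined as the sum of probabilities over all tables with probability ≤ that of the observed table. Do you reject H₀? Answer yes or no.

Margins: r₁=22, r₂=8, c₁=15, c₂=15, n=30
p_obs = C(22,10)·C(8,5)/C(30,15); sum pmf over tables with pmf ≤ p_obs
p-value (two-sided) = 0.68166
At α=0.1: p ≥ α → fail to reject H₀

reject H₀: no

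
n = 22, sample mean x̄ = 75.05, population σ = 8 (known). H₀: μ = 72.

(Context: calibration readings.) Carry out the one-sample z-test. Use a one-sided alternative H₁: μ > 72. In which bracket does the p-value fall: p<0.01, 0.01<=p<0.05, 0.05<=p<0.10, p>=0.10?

SE = σ/√n = 8/√22 = 1.7056
z = (x̄−μ₀)/SE = (75.05−72)/1.7056 = 1.7882
p-value (one-sided, H₁ greater) = 0.03687
→ bracket: 0.01<=p<0.05

p-value bracket: 0.01<=p<0.05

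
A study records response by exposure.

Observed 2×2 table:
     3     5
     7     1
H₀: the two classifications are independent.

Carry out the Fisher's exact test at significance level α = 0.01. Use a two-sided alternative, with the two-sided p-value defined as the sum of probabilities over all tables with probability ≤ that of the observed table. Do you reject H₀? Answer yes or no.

reject H₀: no

Margins: r₁=8, r₂=8, c₁=10, c₂=6, n=16
p_obs = C(8,3)·C(8,7)/C(16,10); sum pmf over tables with pmf ≤ p_obs
p-value (two-sided) = 0.11888
At α=0.01: p ≥ α → fail to reject H₀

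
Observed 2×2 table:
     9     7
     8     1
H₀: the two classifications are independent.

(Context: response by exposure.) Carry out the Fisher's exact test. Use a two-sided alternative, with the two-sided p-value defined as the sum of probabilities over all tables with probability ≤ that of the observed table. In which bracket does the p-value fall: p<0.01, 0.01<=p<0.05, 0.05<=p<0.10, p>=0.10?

Margins: r₁=16, r₂=9, c₁=17, c₂=8, n=25
p_obs = C(16,9)·C(9,8)/C(25,17); sum pmf over tables with pmf ≤ p_obs
p-value (two-sided) = 0.18219
→ bracket: p>=0.10

p-value bracket: p>=0.10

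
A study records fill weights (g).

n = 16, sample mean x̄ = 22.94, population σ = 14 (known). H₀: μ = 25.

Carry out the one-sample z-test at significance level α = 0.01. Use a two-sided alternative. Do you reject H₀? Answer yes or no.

reject H₀: no

SE = σ/√n = 14/√16 = 3.5000
z = (x̄−μ₀)/SE = (22.94−25)/3.5000 = -0.5886
p-value (two-sided) = 0.55615
At α=0.01: p ≥ α → fail to reject H₀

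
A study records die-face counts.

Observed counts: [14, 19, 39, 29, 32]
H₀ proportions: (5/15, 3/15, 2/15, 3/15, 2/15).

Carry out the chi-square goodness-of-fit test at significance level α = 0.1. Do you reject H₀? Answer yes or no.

n = 133; E_i = n·p_i = [44.33, 26.60, 17.73, 26.60, 17.73]
χ² = (14−44.33)²/44.33 + (19−26.60)²/26.60 + (39−17.73)²/17.73 + (29−26.60)²/26.60 + (32−17.73)²/17.73 = 60.1241
df = 4
p-value (upper-tail) = 0.00000
At α=0.1: p < α → reject H₀

reject H₀: yes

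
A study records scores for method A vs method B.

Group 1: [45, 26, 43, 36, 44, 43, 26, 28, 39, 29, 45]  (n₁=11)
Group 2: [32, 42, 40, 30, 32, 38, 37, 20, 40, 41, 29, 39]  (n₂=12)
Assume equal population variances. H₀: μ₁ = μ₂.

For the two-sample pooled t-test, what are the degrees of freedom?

degrees of freedom = 21

df = n₁ + n₂ − 2 = 11 + 12 − 2 = 21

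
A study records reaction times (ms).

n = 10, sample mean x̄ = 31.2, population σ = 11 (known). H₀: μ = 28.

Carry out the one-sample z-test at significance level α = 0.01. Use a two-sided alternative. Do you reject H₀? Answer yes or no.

reject H₀: no

SE = σ/√n = 11/√10 = 3.4785
z = (x̄−μ₀)/SE = (31.2−28)/3.4785 = 0.9199
p-value (two-sided) = 0.35761
At α=0.01: p ≥ α → fail to reject H₀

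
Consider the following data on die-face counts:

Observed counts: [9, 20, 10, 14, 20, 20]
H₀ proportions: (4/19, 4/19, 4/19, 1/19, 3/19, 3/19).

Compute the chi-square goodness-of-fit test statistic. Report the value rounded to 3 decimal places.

test statistic = 31.198

n = 93; E_i = n·p_i = [19.58, 19.58, 19.58, 4.89, 14.68, 14.68]
χ² = (9−19.58)²/19.58 + (20−19.58)²/19.58 + (10−19.58)²/19.58 + (14−4.89)²/4.89 + (20−14.68)²/14.68 + (20−14.68)²/14.68 = 31.1980
df = 5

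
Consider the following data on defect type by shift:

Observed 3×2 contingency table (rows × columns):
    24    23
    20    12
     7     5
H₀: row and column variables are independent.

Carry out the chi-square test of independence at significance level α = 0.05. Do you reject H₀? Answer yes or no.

Row totals [47, 32, 12], col totals [51, 40], n=91
χ² = (24−26.34)²/26.34 + (23−20.66)²/20.66 + (20−17.93)²/17.93 + (12−14.07)²/14.07 + (7−6.73)²/6.73 + (5−5.27)²/5.27 = 1.0401
df = 2
p-value (upper-tail) = 0.59448
At α=0.05: p ≥ α → fail to reject H₀

reject H₀: no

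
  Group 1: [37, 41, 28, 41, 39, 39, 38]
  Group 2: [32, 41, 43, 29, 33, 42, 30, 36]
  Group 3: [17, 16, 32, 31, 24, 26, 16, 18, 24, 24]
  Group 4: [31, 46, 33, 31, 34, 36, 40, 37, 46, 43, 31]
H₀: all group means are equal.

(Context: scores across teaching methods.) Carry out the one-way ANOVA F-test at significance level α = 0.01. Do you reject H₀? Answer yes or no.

reject H₀: yes

Group means [37.57, 35.75, 22.80, 37.09], grand mean 32.917
SSB = Σnᵢ(x̄ᵢ−x̄)² = 1431.027; SSW = ΣΣ(x−x̄ᵢ)² = 995.723
MSB = 1431.027/3 = 477.0089; MSW = 995.723/32 = 31.1164
F = MSB/MSW = 15.3298
df = (3, 32)
p-value (upper-tail) = 0.00000
At α=0.01: p < α → reject H₀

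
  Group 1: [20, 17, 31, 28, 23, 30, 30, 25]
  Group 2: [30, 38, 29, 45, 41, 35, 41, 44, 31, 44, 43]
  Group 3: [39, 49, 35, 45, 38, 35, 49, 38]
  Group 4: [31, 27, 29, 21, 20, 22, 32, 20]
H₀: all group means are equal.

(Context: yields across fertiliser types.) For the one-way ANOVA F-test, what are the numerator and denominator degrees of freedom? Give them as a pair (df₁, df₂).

degrees of freedom = [3, 31]

k = 4 groups, N = 35 total
df = (k−1, N−k) = (4−1, 35−4) = (3, 31)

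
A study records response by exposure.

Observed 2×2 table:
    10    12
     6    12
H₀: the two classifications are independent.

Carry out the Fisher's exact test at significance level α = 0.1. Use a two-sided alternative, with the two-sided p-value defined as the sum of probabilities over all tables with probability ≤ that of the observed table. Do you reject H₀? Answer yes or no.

reject H₀: no

Margins: r₁=22, r₂=18, c₁=16, c₂=24, n=40
p_obs = C(22,10)·C(18,6)/C(40,16); sum pmf over tables with pmf ≤ p_obs
p-value (two-sided) = 0.52551
At α=0.1: p ≥ α → fail to reject H₀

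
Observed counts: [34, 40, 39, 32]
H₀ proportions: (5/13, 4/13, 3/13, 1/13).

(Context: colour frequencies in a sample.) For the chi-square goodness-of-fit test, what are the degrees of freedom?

df = k − 1 = 4 − 1 = 3

degrees of freedom = 3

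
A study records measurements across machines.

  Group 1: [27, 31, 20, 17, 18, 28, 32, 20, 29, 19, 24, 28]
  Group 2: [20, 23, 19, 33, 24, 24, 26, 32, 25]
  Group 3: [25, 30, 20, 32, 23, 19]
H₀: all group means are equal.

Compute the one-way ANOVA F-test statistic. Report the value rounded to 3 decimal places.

Group means [24.42, 25.11, 24.83], grand mean 24.741
SSB = Σnᵢ(x̄ᵢ−x̄)² = 2.546; SSW = ΣΣ(x−x̄ᵢ)² = 638.639
MSB = 2.546/2 = 1.2731; MSW = 638.639/24 = 26.6100
F = MSB/MSW = 0.0478
df = (2, 24)

test statistic = 0.048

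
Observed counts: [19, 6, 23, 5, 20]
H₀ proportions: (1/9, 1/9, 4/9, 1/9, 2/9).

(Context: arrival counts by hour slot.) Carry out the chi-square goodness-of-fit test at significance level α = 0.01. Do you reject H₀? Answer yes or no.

n = 73; E_i = n·p_i = [8.11, 8.11, 32.44, 8.11, 16.22]
χ² = (19−8.11)²/8.11 + (6−8.11)²/8.11 + (23−32.44)²/32.44 + (5−8.11)²/8.11 + (20−16.22)²/16.22 = 19.9897
df = 4
p-value (upper-tail) = 0.00050
At α=0.01: p < α → reject H₀

reject H₀: yes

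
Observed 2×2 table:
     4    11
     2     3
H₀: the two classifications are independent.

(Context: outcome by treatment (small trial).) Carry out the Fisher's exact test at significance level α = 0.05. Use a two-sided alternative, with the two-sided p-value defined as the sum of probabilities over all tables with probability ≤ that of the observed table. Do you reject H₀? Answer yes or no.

reject H₀: no

Margins: r₁=15, r₂=5, c₁=6, c₂=14, n=20
p_obs = C(15,4)·C(5,2)/C(20,6); sum pmf over tables with pmf ≤ p_obs
p-value (two-sided) = 0.61262
At α=0.05: p ≥ α → fail to reject H₀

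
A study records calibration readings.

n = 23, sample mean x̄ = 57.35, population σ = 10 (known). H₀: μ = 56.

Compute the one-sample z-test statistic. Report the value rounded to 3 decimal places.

SE = σ/√n = 10/√23 = 2.0851
z = (x̄−μ₀)/SE = (57.35−56)/2.0851 = 0.6474

test statistic = 0.647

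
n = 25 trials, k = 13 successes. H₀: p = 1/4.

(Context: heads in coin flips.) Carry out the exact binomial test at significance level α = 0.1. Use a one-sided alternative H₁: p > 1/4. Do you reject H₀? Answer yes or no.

reject H₀: yes

Exact binomial: n=25, k=13, p₀=1/4=0.2500
P(X≥13) from Σ C(n,i)·p₀^i·(1−p₀)^(n−i)
p-value (one-sided, H₁ greater) = 0.00337
At α=0.1: p < α → reject H₀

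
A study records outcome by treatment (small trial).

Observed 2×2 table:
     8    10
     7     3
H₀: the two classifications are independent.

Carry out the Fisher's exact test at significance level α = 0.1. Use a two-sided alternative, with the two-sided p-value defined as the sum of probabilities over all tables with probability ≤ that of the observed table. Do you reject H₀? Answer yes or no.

reject H₀: no

Margins: r₁=18, r₂=10, c₁=15, c₂=13, n=28
p_obs = C(18,8)·C(10,7)/C(28,15); sum pmf over tables with pmf ≤ p_obs
p-value (two-sided) = 0.25431
At α=0.1: p ≥ α → fail to reject H₀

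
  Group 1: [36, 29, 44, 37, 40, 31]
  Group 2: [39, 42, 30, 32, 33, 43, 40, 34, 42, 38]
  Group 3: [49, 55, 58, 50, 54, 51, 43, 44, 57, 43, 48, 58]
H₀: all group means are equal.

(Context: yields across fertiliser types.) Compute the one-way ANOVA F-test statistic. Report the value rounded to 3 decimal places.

test statistic = 23.855

Group means [36.17, 37.30, 50.83], grand mean 42.857
SSB = Σnᵢ(x̄ᵢ−x̄)² = 1340.829; SSW = ΣΣ(x−x̄ᵢ)² = 702.600
MSB = 1340.829/2 = 670.4143; MSW = 702.600/25 = 28.1040
F = MSB/MSW = 23.8548
df = (2, 25)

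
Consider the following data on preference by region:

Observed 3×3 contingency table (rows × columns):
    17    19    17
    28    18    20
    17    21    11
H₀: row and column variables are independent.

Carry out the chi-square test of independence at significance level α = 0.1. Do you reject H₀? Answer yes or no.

Row totals [53, 66, 49], col totals [62, 58, 48], n=168
χ² = (17−19.56)²/19.56 + (19−18.30)²/18.30 + (17−15.14)²/15.14 + (28−24.36)²/24.36 + (18−22.79)²/22.79 + (20−18.86)²/18.86 + (17−18.08)²/18.08 + (21−16.92)²/16.92 + (11−14.00)²/14.00 = 3.9023
df = 4
p-value (upper-tail) = 0.41939
At α=0.1: p ≥ α → fail to reject H₀

reject H₀: no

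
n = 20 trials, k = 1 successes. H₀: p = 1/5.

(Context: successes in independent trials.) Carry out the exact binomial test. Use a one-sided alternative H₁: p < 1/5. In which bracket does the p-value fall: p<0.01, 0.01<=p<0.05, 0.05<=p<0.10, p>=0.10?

p-value bracket: 0.05<=p<0.10

Exact binomial: n=20, k=1, p₀=1/5=0.2000
P(X≤1) from Σ C(n,i)·p₀^i·(1−p₀)^(n−i)
p-value (one-sided, H₁ less) = 0.06918
→ bracket: 0.05<=p<0.10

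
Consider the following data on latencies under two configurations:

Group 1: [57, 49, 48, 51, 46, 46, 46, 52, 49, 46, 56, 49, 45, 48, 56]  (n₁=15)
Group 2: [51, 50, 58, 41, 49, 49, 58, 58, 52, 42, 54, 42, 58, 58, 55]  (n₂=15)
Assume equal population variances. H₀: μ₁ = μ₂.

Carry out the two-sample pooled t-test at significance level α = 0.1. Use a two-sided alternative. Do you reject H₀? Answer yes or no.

x̄₁=49.600, s₁=3.996, n₁=15
x̄₂=51.667, s₂=6.184, n₂=15
s_p² = [14·3.996² + 14·6.184²]/28 = 27.1048
SE = √(s_p²·(1/15+1/15)) = 1.9010
t = (49.600−51.667)/1.9010 = -1.0871
df = 28
p-value (two-sided) = 0.28625
At α=0.1: p ≥ α → fail to reject H₀

reject H₀: no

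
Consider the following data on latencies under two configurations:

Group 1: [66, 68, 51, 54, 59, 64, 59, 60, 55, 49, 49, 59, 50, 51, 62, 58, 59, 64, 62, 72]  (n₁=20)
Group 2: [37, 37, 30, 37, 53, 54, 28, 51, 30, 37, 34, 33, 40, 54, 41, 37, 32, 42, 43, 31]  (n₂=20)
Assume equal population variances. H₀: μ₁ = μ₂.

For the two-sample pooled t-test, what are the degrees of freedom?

df = n₁ + n₂ − 2 = 20 + 20 − 2 = 38

degrees of freedom = 38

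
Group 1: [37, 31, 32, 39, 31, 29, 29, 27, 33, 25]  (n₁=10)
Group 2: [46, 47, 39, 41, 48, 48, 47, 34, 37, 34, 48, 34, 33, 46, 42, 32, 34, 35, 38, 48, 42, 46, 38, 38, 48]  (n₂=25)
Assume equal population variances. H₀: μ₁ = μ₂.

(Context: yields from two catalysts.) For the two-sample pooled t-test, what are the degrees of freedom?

degrees of freedom = 33

df = n₁ + n₂ − 2 = 10 + 25 − 2 = 33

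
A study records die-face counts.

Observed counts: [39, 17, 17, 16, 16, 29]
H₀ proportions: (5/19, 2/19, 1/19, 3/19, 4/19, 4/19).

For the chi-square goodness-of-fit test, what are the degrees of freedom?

degrees of freedom = 5

df = k − 1 = 6 − 1 = 5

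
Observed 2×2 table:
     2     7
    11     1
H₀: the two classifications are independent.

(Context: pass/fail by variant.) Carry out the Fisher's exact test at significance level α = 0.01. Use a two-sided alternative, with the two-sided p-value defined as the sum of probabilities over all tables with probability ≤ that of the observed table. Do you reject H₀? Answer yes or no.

reject H₀: yes

Margins: r₁=9, r₂=12, c₁=13, c₂=8, n=21
p_obs = C(9,2)·C(12,11)/C(21,13); sum pmf over tables with pmf ≤ p_obs
p-value (two-sided) = 0.00217
At α=0.01: p < α → reject H₀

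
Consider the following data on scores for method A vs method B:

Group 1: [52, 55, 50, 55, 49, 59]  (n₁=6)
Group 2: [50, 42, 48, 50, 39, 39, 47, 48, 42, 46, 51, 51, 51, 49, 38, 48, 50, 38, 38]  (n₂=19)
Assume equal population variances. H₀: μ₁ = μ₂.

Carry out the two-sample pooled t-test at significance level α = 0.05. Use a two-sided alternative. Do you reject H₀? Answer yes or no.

reject H₀: yes

x̄₁=53.333, s₁=3.724, n₁=6
x̄₂=45.526, s₂=5.070, n₂=19
s_p² = [5·3.724² + 18·5.070²]/23 = 23.1335
SE = √(s_p²·(1/6+1/19)) = 2.2524
t = (53.333−45.526)/2.2524 = 3.4661
df = 23
p-value (two-sided) = 0.00209
At α=0.05: p < α → reject H₀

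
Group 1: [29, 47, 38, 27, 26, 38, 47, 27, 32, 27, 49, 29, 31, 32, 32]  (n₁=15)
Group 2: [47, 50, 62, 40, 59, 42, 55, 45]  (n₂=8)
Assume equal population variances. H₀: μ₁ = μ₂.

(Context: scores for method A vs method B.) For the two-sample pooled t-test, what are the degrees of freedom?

df = n₁ + n₂ − 2 = 15 + 8 − 2 = 21

degrees of freedom = 21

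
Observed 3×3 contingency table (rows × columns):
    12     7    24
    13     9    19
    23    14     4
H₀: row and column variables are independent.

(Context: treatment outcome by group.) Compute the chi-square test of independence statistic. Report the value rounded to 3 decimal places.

test statistic = 21.035

Row totals [43, 41, 41], col totals [48, 30, 47], n=125
χ² = (12−16.51)²/16.51 + (7−10.32)²/10.32 + (24−16.17)²/16.17 + (13−15.74)²/15.74 + (9−9.84)²/9.84 + (19−15.42)²/15.42 + (23−15.74)²/15.74 + (14−9.84)²/9.84 + (4−15.42)²/15.42 = 21.0348
df = 4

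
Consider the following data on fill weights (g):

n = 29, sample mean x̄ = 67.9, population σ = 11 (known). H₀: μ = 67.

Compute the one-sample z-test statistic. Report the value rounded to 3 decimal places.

SE = σ/√n = 11/√29 = 2.0426
z = (x̄−μ₀)/SE = (67.9−67)/2.0426 = 0.4406

test statistic = 0.441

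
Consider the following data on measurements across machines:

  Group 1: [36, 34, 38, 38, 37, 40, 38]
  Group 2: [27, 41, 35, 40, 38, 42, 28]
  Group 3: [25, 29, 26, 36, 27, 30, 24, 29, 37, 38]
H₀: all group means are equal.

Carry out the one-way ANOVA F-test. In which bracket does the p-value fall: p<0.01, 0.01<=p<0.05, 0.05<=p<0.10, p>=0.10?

p-value bracket: 0.01<=p<0.05

Group means [37.29, 35.86, 30.10], grand mean 33.875
SSB = Σnᵢ(x̄ᵢ−x̄)² = 251.439; SSW = ΣΣ(x−x̄ᵢ)² = 485.186
MSB = 251.439/2 = 125.7196; MSW = 485.186/21 = 23.1041
F = MSB/MSW = 5.4414
df = (2, 21)
p-value (upper-tail) = 0.01247
→ bracket: 0.01<=p<0.05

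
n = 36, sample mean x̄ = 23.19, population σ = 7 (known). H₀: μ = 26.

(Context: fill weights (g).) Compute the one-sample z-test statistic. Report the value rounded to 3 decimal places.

test statistic = -2.409

SE = σ/√n = 7/√36 = 1.1667
z = (x̄−μ₀)/SE = (23.19−26)/1.1667 = -2.4086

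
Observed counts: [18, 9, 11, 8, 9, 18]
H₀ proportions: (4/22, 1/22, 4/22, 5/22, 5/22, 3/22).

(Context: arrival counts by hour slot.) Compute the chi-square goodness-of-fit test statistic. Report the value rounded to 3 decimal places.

n = 73; E_i = n·p_i = [13.27, 3.32, 13.27, 16.59, 16.59, 9.95]
χ² = (18−13.27)²/13.27 + (9−3.32)²/3.32 + (11−13.27)²/13.27 + (8−16.59)²/16.59 + (9−16.59)²/16.59 + (18−9.95)²/9.95 = 26.2260
df = 5

test statistic = 26.226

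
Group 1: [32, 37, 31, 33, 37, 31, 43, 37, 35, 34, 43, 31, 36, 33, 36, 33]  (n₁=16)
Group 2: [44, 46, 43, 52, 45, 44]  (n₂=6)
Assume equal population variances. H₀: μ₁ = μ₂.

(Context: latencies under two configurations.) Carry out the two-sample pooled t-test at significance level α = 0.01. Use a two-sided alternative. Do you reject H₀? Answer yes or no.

reject H₀: yes

x̄₁=35.125, s₁=3.757, n₁=16
x̄₂=45.667, s₂=3.266, n₂=6
s_p² = [15·3.757² + 5·3.266²]/20 = 13.2542
SE = √(s_p²·(1/16+1/6)) = 1.7428
t = (35.125−45.667)/1.7428 = -6.0486
df = 20
p-value (two-sided) = 0.00001
At α=0.01: p < α → reject H₀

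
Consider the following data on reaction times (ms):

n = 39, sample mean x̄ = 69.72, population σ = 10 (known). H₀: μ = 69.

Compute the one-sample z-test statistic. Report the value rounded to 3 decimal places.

test statistic = 0.450

SE = σ/√n = 10/√39 = 1.6013
z = (x̄−μ₀)/SE = (69.72−69)/1.6013 = 0.4496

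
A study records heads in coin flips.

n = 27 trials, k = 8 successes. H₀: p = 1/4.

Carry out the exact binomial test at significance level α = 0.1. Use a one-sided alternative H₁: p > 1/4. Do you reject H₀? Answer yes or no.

Exact binomial: n=27, k=8, p₀=1/4=0.2500
P(X≥8) from Σ C(n,i)·p₀^i·(1−p₀)^(n−i)
p-value (one-sided, H₁ greater) = 0.35729
At α=0.1: p ≥ α → fail to reject H₀

reject H₀: no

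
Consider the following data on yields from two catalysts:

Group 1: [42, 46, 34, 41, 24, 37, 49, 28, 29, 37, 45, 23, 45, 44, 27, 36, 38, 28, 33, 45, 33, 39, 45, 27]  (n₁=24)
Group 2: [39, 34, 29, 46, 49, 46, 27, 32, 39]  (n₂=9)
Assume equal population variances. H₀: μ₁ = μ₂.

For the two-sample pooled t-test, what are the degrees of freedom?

degrees of freedom = 31

df = n₁ + n₂ − 2 = 24 + 9 − 2 = 31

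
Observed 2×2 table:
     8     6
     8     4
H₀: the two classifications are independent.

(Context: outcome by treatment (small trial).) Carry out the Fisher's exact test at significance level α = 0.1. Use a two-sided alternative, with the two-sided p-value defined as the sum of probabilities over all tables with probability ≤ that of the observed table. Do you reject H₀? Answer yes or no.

Margins: r₁=14, r₂=12, c₁=16, c₂=10, n=26
p_obs = C(14,8)·C(12,8)/C(26,16); sum pmf over tables with pmf ≤ p_obs
p-value (two-sided) = 0.70149
At α=0.1: p ≥ α → fail to reject H₀

reject H₀: no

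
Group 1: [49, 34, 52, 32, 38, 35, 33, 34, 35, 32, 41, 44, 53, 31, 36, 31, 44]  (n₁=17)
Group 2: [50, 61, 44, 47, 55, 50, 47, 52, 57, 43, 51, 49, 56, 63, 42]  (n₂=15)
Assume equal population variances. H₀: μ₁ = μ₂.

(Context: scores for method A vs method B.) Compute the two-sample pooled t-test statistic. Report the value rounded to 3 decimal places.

test statistic = -5.192

x̄₁=38.471, s₁=7.366, n₁=17
x̄₂=51.133, s₂=6.289, n₂=15
s_p² = [16·7.366² + 14·6.289²]/30 = 47.3990
SE = √(s_p²·(1/17+1/15)) = 2.4389
t = (38.471−51.133)/2.4389 = -5.1920
df = 30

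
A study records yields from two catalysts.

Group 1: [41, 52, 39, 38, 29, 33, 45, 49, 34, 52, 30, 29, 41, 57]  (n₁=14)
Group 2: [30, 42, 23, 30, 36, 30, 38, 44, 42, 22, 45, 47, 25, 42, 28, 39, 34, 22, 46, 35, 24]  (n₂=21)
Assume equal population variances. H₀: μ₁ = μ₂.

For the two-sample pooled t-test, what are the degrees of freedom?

df = n₁ + n₂ − 2 = 14 + 21 − 2 = 33

degrees of freedom = 33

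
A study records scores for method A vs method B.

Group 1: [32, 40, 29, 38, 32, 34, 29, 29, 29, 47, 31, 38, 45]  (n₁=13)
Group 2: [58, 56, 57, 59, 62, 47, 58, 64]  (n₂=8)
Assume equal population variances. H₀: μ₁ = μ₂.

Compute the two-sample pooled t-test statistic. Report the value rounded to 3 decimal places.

test statistic = -8.710

x̄₁=34.846, s₁=6.230, n₁=13
x̄₂=57.625, s₂=5.041, n₂=8
s_p² = [12·6.230² + 7·5.041²]/19 = 33.8720
SE = √(s_p²·(1/13+1/8)) = 2.6152
t = (34.846−57.625)/2.6152 = -8.7100
df = 19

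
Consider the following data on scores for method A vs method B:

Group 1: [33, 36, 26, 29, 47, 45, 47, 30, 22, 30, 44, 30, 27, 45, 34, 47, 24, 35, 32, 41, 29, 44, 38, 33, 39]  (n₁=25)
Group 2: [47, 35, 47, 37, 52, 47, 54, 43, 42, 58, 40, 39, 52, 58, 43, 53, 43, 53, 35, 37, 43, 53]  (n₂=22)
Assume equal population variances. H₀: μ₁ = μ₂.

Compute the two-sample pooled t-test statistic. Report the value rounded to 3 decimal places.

test statistic = -4.746

x̄₁=35.480, s₁=7.773, n₁=25
x̄₂=45.955, s₂=7.286, n₂=22
s_p² = [24·7.773² + 21·7.286²]/45 = 57.0043
SE = √(s_p²·(1/25+1/22)) = 2.2071
t = (35.480−45.955)/2.2071 = -4.7458
df = 45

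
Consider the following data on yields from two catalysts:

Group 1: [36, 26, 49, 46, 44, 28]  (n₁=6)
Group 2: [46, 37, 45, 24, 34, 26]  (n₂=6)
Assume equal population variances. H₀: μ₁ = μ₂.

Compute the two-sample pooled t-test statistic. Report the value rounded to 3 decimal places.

x̄₁=38.167, s₁=9.683, n₁=6
x̄₂=35.333, s₂=9.245, n₂=6
s_p² = [5·9.683² + 5·9.245²]/10 = 89.6167
SE = √(s_p²·(1/6+1/6)) = 5.4655
t = (38.167−35.333)/5.4655 = 0.5184
df = 10

test statistic = 0.518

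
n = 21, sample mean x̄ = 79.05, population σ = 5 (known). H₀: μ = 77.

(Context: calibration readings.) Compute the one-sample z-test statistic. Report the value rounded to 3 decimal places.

SE = σ/√n = 5/√21 = 1.0911
z = (x̄−μ₀)/SE = (79.05−77)/1.0911 = 1.8789

test statistic = 1.879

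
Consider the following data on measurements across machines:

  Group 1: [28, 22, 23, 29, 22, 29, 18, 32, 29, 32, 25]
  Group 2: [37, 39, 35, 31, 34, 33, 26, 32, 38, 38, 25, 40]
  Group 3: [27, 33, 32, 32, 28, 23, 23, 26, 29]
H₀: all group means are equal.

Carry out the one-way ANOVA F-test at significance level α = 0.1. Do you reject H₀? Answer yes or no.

Group means [26.27, 34.00, 28.11], grand mean 29.688
SSB = Σnᵢ(x̄ᵢ−x̄)² = 373.804; SSW = ΣΣ(x−x̄ᵢ)² = 583.071
MSB = 373.804/2 = 186.9021; MSW = 583.071/29 = 20.1059
F = MSB/MSW = 9.2959
df = (2, 29)
p-value (upper-tail) = 0.00076
At α=0.1: p < α → reject H₀

reject H₀: yes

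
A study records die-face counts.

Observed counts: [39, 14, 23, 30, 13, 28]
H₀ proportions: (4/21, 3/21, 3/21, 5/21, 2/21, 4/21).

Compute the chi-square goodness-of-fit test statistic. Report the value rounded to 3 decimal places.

test statistic = 7.631

n = 147; E_i = n·p_i = [28.00, 21.00, 21.00, 35.00, 14.00, 28.00]
χ² = (39−28.00)²/28.00 + (14−21.00)²/21.00 + (23−21.00)²/21.00 + (30−35.00)²/35.00 + (13−14.00)²/14.00 + (28−28.00)²/28.00 = 7.6310
df = 5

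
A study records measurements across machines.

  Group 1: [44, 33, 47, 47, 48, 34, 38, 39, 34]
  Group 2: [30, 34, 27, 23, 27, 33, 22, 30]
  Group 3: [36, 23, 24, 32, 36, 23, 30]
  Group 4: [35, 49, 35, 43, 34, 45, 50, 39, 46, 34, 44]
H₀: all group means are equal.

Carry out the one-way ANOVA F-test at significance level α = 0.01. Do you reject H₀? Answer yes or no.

reject H₀: yes

Group means [40.44, 28.25, 29.14, 41.27], grand mean 35.657
SSB = Σnᵢ(x̄ᵢ−x̄)² = 1289.125; SSW = ΣΣ(x−x̄ᵢ)² = 1010.761
MSB = 1289.125/3 = 429.7082; MSW = 1010.761/31 = 32.6052
F = MSB/MSW = 13.1791
df = (3, 31)
p-value (upper-tail) = 0.00001
At α=0.01: p < α → reject H₀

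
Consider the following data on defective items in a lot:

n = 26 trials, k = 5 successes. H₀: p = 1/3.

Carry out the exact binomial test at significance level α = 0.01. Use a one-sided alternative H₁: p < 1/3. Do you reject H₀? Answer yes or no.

reject H₀: no

Exact binomial: n=26, k=5, p₀=1/3=0.3333
P(X≤5) from Σ C(n,i)·p₀^i·(1−p₀)^(n−i)
p-value (one-sided, H₁ less) = 0.09004
At α=0.01: p ≥ α → fail to reject H₀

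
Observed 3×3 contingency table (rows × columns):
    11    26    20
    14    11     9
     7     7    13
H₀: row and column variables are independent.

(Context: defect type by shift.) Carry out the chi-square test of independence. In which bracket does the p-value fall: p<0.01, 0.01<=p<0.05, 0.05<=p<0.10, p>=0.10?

Row totals [57, 34, 27], col totals [32, 44, 42], n=118
χ² = (11−15.46)²/15.46 + (26−21.25)²/21.25 + (20−20.29)²/20.29 + (14−9.22)²/9.22 + (11−12.68)²/12.68 + (9−12.10)²/12.10 + (7−7.32)²/7.32 + (7−10.07)²/10.07 + (13−9.61)²/9.61 = 7.9886
df = 4
p-value (upper-tail) = 0.09199
→ bracket: 0.05<=p<0.10

p-value bracket: 0.05<=p<0.10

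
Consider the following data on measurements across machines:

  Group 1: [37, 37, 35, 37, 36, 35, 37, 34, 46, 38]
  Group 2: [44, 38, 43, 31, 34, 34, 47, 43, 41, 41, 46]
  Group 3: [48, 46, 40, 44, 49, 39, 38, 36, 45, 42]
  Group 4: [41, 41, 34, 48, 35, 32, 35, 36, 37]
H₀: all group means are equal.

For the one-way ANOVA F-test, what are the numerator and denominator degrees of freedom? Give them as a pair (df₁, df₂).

k = 4 groups, N = 40 total
df = (k−1, N−k) = (4−1, 40−4) = (3, 36)

degrees of freedom = [3, 36]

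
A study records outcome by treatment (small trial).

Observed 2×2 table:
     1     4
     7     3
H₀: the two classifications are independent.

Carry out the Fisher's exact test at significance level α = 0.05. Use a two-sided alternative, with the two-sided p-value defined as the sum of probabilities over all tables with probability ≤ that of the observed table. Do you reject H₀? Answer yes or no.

Margins: r₁=5, r₂=10, c₁=8, c₂=7, n=15
p_obs = C(5,1)·C(10,7)/C(15,8); sum pmf over tables with pmf ≤ p_obs
p-value (two-sided) = 0.11888
At α=0.05: p ≥ α → fail to reject H₀

reject H₀: no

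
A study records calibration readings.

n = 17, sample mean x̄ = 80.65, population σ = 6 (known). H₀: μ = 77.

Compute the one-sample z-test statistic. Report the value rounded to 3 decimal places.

test statistic = 2.508

SE = σ/√n = 6/√17 = 1.4552
z = (x̄−μ₀)/SE = (80.65−77)/1.4552 = 2.5082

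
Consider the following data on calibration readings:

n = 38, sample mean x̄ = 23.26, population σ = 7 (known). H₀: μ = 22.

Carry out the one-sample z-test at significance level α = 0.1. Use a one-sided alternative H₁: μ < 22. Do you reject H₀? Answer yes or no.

reject H₀: no

SE = σ/√n = 7/√38 = 1.1355
z = (x̄−μ₀)/SE = (23.26−22)/1.1355 = 1.1096
p-value (one-sided, H₁ less) = 0.86641
At α=0.1: p ≥ α → fail to reject H₀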